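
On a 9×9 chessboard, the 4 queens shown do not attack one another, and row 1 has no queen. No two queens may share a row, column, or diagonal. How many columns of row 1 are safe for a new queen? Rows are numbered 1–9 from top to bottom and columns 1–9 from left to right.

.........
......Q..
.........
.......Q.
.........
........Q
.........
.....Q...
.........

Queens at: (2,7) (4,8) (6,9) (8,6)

(2,7) attacks row 1 at column 7 and diagonals 6, 8.
(4,8) attacks row 1 at column 8 and diagonals 5.
(6,9) attacks row 1 at column 9 and diagonals 4.
(8,6) attacks row 1 at column 6.
Attacked columns: {4, 5, 6, 7, 8, 9}. Safe: {1, 2, 3}.

3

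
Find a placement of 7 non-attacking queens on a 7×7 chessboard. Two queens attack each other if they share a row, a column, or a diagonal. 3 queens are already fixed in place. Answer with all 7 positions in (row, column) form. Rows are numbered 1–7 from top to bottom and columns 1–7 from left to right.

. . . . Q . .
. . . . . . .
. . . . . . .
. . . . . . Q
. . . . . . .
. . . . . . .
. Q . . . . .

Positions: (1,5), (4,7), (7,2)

(1,5) (2,1) (3,4) (4,7) (5,3) (6,6) (7,2)

Row 2: attacked by (1,5)→{4,5,6}; (4,7)→{5,7}; (7,2)→{2,7}. Safe: 1, 3. Place at column 1.
Row 3: attacked by (1,5)→{3,5,7}; (2,1)→{1,2}; (4,7)→{6,7}; (7,2)→{2,6}. Safe: 4. Place at column 4.
Row 5: attacked by (1,5)→{1,5}; (2,1)→{1,4}; (3,4)→{2,4,6}; (4,7)→{6,7}; (7,2)→{2,4}. Safe: 3. Place at column 3.
Row 6: attacked by (1,5)→{5}; (2,1)→{1,5}; (3,4)→{1,4,7}; (4,7)→{5,7}; (5,3)→{2,3,4}; (7,2)→{1,2,3}. Safe: 6. Place at column 6.
Columns [5, 1, 4, 7, 3, 6, 2], r−c [-4, 1, -1, -3, 2, 0, 5], r+c [6, 3, 7, 11, 8, 12, 9] are all distinct, so no two queens attack.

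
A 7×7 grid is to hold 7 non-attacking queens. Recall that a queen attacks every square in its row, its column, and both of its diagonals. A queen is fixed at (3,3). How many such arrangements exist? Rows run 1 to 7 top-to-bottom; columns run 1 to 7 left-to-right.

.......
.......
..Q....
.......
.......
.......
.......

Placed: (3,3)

6

Branch on row 1: col 2 → 2; col 4 → 2; col 6 → 1; col 7 → 1.
Sum: 2 + 2 + 1 + 1 = 6.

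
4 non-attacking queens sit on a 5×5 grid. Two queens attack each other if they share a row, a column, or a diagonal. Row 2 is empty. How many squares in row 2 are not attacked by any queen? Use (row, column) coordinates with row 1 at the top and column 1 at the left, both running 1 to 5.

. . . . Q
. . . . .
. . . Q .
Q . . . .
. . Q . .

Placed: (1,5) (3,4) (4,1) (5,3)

(1,5) attacks row 2 at column 5 and diagonals 4.
(3,4) attacks row 2 at column 4 and diagonals 3, 5.
(4,1) attacks row 2 at column 1 and diagonals 3.
(5,3) attacks row 2 at column 3.
Attacked columns: {1, 3, 4, 5}. Safe: {2}.

1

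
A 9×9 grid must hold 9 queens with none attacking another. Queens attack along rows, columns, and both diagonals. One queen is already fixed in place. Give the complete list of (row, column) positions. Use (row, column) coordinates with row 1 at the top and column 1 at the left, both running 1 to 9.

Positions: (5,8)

Row 1: attacked by (5,8)→{4,8}. Safe: 1, 2, 3, 5, 6, 7, 9. Place at column 2.
Row 2: attacked by (1,2)→{1,2,3}; (5,8)→{5,8}. Safe: 4, 6, 7, 9. Place at column 6.
Row 3: attacked by (1,2)→{2,4}; (2,6)→{5,6,7}; (5,8)→{6,8}. Safe: 1, 3, 9. Place at column 3.
Row 4: attacked by (1,2)→{2,5}; (2,6)→{4,6,8}; (3,3)→{2,3,4}; (5,8)→{7,8,9}. Safe: 1. Place at column 1.
Row 6: attacked by (1,2)→{2,7}; (2,6)→{2,6}; (3,3)→{3,6}; (4,1)→{1,3}; (5,8)→{7,8,9}. Safe: 4, 5. Place at column 4.
Row 7: attacked by (1,2)→{2,8}; (2,6)→{1,6}; (3,3)→{3,7}; (4,1)→{1,4}; (5,8)→{6,8}; (6,4)→{3,4,5}. Safe: 9. Place at column 9.
Row 8: attacked by (1,2)→{2,9}; (2,6)→{6}; (3,3)→{3,8}; (4,1)→{1,5}; (5,8)→{5,8}; (6,4)→{2,4,6}; (7,9)→{8,9}. Safe: 7. Place at column 7.
Row 9: attacked by (1,2)→{2}; (2,6)→{6}; (3,3)→{3,9}; (4,1)→{1,6}; (5,8)→{4,8}; (6,4)→{1,4,7}; (7,9)→{7,9}; (8,7)→{6,7,8}. Safe: 5. Place at column 5.
Columns [2, 6, 3, 1, 8, 4, 9, 7, 5], r−c [-1, -4, 0, 3, -3, 2, -2, 1, 4], r+c [3, 8, 6, 5, 13, 10, 16, 15, 14] are all distinct, so no two queens attack.

(1,2) (2,6) (3,3) (4,1) (5,8) (6,4) (7,9) (8,7) (9,5)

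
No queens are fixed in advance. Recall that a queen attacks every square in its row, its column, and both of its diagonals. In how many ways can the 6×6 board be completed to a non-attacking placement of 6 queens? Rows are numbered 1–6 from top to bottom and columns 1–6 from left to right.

4

Branch on row 1: col 1 → 0; col 2 → 1; col 3 → 1; col 4 → 1; col 5 → 1; col 6 → 0.
Sum: 0 + 1 + 1 + 1 + 1 + 0 = 4.
(This is the classic 6-queens count.)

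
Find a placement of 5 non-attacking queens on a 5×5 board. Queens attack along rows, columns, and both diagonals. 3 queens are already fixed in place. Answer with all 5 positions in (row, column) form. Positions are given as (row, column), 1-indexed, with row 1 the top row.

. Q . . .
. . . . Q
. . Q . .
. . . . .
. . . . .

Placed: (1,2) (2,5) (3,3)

Row 4: attacked by (1,2)→{2,5}; (2,5)→{3,5}; (3,3)→{2,3,4}. Safe: 1. Place at column 1.
Row 5: attacked by (1,2)→{2}; (2,5)→{2,5}; (3,3)→{1,3,5}; (4,1)→{1,2}. Safe: 4. Place at column 4.
Columns [2, 5, 3, 1, 4], r−c [-1, -3, 0, 3, 1], r+c [3, 7, 6, 5, 9] are all distinct, so no two queens attack.

(1,2) (2,5) (3,3) (4,1) (5,4)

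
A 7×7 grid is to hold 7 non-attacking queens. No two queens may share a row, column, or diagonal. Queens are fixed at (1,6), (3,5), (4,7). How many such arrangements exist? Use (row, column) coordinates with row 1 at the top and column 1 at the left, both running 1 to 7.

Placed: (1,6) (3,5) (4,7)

1

Branch on row 2: col 1 → 0; col 2 → 0; col 3 → 1.
Sum: 0 + 0 + 1 = 1.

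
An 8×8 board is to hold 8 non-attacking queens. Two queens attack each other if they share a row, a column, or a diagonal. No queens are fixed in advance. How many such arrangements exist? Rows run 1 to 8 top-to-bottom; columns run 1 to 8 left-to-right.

92

Branch on row 1: col 1 → 4; col 2 → 8; col 3 → 16; col 4 → 18; col 5 → 18; col 6 → 16; col 7 → 8; col 8 → 4.
Sum: 4 + 8 + 16 + 18 + 18 + 16 + 8 + 4 = 92.
(This is the classic 8-queens count.)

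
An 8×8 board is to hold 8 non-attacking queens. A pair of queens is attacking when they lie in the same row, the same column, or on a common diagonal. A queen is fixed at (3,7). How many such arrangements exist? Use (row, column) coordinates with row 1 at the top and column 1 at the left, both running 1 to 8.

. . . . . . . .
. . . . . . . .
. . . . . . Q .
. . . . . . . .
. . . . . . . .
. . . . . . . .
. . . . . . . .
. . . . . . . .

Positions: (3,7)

14

Branch on row 1: col 1 → 0; col 2 → 2; col 3 → 2; col 4 → 3; col 6 → 7; col 8 → 0.
Sum: 0 + 2 + 2 + 3 + 7 + 0 = 14.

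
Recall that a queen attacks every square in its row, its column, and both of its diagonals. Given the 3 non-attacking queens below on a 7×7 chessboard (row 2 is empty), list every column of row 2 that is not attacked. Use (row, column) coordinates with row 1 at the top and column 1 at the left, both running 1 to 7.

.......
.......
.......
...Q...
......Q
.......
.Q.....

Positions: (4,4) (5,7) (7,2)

(4,4) attacks row 2 at column 4 and diagonals 2, 6.
(5,7) attacks row 2 at column 7 and diagonals 4.
(7,2) attacks row 2 at column 2 and diagonals 7.
Attacked columns: {2, 4, 6, 7}. Safe: {1, 3, 5}.

columns 1, 3, 5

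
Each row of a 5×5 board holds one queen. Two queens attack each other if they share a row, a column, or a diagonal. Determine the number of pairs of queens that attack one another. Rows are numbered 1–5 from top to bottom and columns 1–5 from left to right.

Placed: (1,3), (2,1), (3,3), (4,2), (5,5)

3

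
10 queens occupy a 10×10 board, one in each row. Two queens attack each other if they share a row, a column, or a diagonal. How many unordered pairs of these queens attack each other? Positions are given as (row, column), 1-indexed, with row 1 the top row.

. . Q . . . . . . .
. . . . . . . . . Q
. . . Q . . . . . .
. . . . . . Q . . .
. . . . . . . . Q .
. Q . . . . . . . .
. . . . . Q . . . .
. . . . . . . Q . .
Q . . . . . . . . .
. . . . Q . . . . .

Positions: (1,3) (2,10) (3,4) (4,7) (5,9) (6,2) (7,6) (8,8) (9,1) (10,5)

0

All columns are distinct and no two queens satisfy |Δrow| = |Δcol|, so no pair attacks.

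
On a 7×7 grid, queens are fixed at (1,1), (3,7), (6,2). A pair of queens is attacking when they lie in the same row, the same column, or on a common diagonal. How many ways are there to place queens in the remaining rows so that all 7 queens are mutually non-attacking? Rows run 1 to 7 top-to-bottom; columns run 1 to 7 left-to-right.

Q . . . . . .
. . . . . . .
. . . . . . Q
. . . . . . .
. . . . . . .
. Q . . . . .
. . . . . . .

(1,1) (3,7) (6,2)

Branch on row 2: col 3 → 0; col 4 → 1; col 5 → 0.
Sum: 0 + 1 + 0 = 1.

1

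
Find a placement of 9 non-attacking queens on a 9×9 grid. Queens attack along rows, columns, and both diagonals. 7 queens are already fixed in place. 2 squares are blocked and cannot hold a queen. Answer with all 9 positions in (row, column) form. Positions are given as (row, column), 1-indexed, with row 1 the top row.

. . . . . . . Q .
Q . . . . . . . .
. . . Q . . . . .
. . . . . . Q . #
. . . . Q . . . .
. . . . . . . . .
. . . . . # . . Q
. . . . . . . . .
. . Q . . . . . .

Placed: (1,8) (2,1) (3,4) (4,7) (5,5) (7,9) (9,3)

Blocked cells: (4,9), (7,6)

(1,8) (2,1) (3,4) (4,7) (5,5) (6,2) (7,9) (8,6) (9,3)

Row 6: attacked by (1,8)→{3,8}; (2,1)→{1,5}; (3,4)→{1,4,7}; (4,7)→{5,7,9}; (5,5)→{4,5,6}; (7,9)→{8,9}; (9,3)→{3,6}. Safe: 2. Place at column 2.
Row 8: attacked by (1,8)→{1,8}; (2,1)→{1,7}; (3,4)→{4,9}; (4,7)→{3,7}; (5,5)→{2,5,8}; (6,2)→{2,4}; (7,9)→{8,9}; (9,3)→{2,3,4}. Safe: 6. Place at column 6.
Columns [8, 1, 4, 7, 5, 2, 9, 6, 3], r−c [-7, 1, -1, -3, 0, 4, -2, 2, 6], r+c [9, 3, 7, 11, 10, 8, 16, 14, 12] are all distinct, so no two queens attack.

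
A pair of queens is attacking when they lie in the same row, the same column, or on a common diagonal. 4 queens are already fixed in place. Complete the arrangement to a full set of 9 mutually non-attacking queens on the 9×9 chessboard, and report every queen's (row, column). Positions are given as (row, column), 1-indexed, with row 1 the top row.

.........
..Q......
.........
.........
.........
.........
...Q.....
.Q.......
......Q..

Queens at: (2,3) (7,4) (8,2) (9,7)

Row 1: attacked by (2,3)→{2,3,4}; (7,4)→{4}; (8,2)→{2,9}; (9,7)→{7}. Safe: 1, 5, 6, 8. Place at column 8.
Row 3: attacked by (1,8)→{6,8}; (2,3)→{2,3,4}; (7,4)→{4,8}; (8,2)→{2,7}; (9,7)→{1,7}. Safe: 5, 9. Place at column 5.
Row 4: attacked by (1,8)→{5,8}; (2,3)→{1,3,5}; (3,5)→{4,5,6}; (7,4)→{1,4,7}; (8,2)→{2,6}; (9,7)→{2,7}. Safe: 9. Place at column 9.
Row 5: attacked by (1,8)→{4,8}; (2,3)→{3,6}; (3,5)→{3,5,7}; (4,9)→{8,9}; (7,4)→{2,4,6}; (8,2)→{2,5}; (9,7)→{3,7}. Safe: 1. Place at column 1.
Row 6: attacked by (1,8)→{3,8}; (2,3)→{3,7}; (3,5)→{2,5,8}; (4,9)→{7,9}; (5,1)→{1,2}; (7,4)→{3,4,5}; (8,2)→{2,4}; (9,7)→{4,7}. Safe: 6. Place at column 6.
Columns [8, 3, 5, 9, 1, 6, 4, 2, 7], r−c [-7, -1, -2, -5, 4, 0, 3, 6, 2], r+c [9, 5, 8, 13, 6, 12, 11, 10, 16] are all distinct, so no two queens attack.

(1,8) (2,3) (3,5) (4,9) (5,1) (6,6) (7,4) (8,2) (9,7)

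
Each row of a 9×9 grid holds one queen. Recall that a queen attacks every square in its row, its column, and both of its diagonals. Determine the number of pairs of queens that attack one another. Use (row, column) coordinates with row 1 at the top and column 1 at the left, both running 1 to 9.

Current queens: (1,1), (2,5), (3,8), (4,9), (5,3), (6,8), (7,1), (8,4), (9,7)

5

Same column: (1,1)–(7,1) (column 1); (3,8)–(6,8) (column 8).
Same diagonal: (3,8)–(4,9) (|3−4| = |8−9| = 1); (5,3)–(7,1) (|5−7| = |3−1| = 2); (5,3)–(9,7) (|5−9| = |3−7| = 4).
Total attacking pairs: 5.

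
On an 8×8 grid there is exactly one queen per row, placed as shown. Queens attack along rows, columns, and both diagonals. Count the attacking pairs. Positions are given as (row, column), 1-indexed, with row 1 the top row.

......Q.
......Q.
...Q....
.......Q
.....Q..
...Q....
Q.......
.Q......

6

Same column: (1,7)–(2,7) (column 7); (3,4)–(6,4) (column 4).
Same diagonal: (1,7)–(7,1) (|1−7| = |7−1| = 6); (3,4)–(5,6) (|3−5| = |4−6| = 2); (6,4)–(8,2) (|6−8| = |4−2| = 2); (7,1)–(8,2) (|7−8| = |1−2| = 1).
Total attacking pairs: 6.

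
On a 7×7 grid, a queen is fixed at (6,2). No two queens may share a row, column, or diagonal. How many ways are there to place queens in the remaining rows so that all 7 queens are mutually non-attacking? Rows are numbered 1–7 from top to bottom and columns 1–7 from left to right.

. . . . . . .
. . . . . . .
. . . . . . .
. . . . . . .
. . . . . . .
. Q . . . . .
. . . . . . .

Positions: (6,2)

Branch on row 1: col 1 → 1; col 3 → 1; col 4 → 0; col 5 → 1; col 6 → 1.
Sum: 1 + 1 + 0 + 1 + 1 = 4.

4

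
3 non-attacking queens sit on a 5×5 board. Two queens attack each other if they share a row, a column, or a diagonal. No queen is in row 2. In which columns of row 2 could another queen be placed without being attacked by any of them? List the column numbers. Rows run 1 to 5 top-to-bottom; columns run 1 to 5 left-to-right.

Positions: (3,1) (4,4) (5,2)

(3,1) attacks row 2 at column 1 and diagonals 2.
(4,4) attacks row 2 at column 4 and diagonals 2.
(5,2) attacks row 2 at column 2 and diagonals 5.
Attacked columns: {1, 2, 4, 5}. Safe: {3}.

columns 3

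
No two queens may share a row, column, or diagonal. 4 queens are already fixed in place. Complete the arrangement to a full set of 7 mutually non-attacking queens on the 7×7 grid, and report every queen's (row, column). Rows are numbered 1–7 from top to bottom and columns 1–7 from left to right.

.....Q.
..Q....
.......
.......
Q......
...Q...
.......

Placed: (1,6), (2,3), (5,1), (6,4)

(1,6) (2,3) (3,5) (4,7) (5,1) (6,4) (7,2)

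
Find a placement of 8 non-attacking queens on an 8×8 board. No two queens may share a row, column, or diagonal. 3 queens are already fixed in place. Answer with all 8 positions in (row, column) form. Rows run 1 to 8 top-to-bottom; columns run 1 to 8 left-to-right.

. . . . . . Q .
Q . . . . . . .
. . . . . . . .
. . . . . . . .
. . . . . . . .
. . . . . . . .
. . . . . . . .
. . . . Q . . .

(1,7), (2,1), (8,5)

Row 3: attacked by (1,7)→{5,7}; (2,1)→{1,2}; (8,5)→{5}. Safe: 3, 4, 6, 8. Place at column 3.
Row 4: attacked by (1,7)→{4,7}; (2,1)→{1,3}; (3,3)→{2,3,4}; (8,5)→{1,5}. Safe: 6, 8. Place at column 8.
Row 5: attacked by (1,7)→{3,7}; (2,1)→{1,4}; (3,3)→{1,3,5}; (4,8)→{7,8}; (8,5)→{2,5,8}. Safe: 6. Place at column 6.
Row 6: attacked by (1,7)→{2,7}; (2,1)→{1,5}; (3,3)→{3,6}; (4,8)→{6,8}; (5,6)→{5,6,7}; (8,5)→{3,5,7}. Safe: 4. Place at column 4.
Row 7: attacked by (1,7)→{1,7}; (2,1)→{1,6}; (3,3)→{3,7}; (4,8)→{5,8}; (5,6)→{4,6,8}; (6,4)→{3,4,5}; (8,5)→{4,5,6}. Safe: 2. Place at column 2.
Columns [7, 1, 3, 8, 6, 4, 2, 5], r−c [-6, 1, 0, -4, -1, 2, 5, 3], r+c [8, 3, 6, 12, 11, 10, 9, 13] are all distinct, so no two queens attack.

(1,7) (2,1) (3,3) (4,8) (5,6) (6,4) (7,2) (8,5)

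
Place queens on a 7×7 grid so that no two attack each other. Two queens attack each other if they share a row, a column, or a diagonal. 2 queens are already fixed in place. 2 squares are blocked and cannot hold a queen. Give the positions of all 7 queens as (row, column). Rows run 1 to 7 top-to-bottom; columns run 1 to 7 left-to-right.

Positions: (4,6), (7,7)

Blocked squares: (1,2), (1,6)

Row 1: attacked by (4,6)→{3,6}; (7,7)→{1,7}. Blocked: 2,6. Safe: 4, 5. Place at column 5.
Row 2: attacked by (1,5)→{4,5,6}; (4,6)→{4,6}; (7,7)→{2,7}. Safe: 1, 3. Place at column 3.
Row 3: attacked by (1,5)→{3,5,7}; (2,3)→{2,3,4}; (4,6)→{5,6,7}; (7,7)→{3,7}. Safe: 1. Place at column 1.
Row 5: attacked by (1,5)→{1,5}; (2,3)→{3,6}; (3,1)→{1,3}; (4,6)→{5,6,7}; (7,7)→{5,7}. Safe: 2, 4. Place at column 4.
Row 6: attacked by (1,5)→{5}; (2,3)→{3,7}; (3,1)→{1,4}; (4,6)→{4,6}; (5,4)→{3,4,5}; (7,7)→{6,7}. Safe: 2. Place at column 2.
Columns [5, 3, 1, 6, 4, 2, 7], r−c [-4, -1, 2, -2, 1, 4, 0], r+c [6, 5, 4, 10, 9, 8, 14] are all distinct, so no two queens attack.

(1,5) (2,3) (3,1) (4,6) (5,4) (6,2) (7,7)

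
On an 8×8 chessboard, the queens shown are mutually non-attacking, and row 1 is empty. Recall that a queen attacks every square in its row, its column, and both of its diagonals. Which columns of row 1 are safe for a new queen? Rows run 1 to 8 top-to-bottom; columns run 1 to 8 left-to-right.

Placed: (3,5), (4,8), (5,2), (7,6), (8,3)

(3,5) attacks row 1 at column 5 and diagonals 3, 7.
(4,8) attacks row 1 at column 8 and diagonals 5.
(5,2) attacks row 1 at column 2 and diagonals 6.
(7,6) attacks row 1 at column 6.
(8,3) attacks row 1 at column 3.
Attacked columns: {2, 3, 5, 6, 7, 8}. Safe: {1, 4}.

columns 1, 4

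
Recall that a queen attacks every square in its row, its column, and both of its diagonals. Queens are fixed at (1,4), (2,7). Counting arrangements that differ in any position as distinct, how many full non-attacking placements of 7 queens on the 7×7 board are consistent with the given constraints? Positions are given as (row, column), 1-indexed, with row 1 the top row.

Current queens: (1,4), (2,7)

2

Branch on row 3: col 1 → 0; col 3 → 1; col 5 → 1.
Sum: 0 + 1 + 1 = 2.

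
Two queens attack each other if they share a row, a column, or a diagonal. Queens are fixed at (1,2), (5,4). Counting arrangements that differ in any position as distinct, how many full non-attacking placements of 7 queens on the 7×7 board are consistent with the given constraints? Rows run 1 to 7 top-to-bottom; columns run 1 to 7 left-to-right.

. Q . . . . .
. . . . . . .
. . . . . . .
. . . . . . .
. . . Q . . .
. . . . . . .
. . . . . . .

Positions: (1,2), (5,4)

1

Branch on row 2: col 5 → 0; col 6 → 1.
Sum: 0 + 1 = 1.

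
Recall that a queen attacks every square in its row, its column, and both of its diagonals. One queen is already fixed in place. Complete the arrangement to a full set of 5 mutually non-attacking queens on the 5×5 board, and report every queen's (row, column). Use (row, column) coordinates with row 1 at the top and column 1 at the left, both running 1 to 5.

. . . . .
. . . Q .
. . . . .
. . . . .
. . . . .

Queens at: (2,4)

(1,1) (2,4) (3,2) (4,5) (5,3)

Row 1: attacked by (2,4)→{3,4,5}. Safe: 1, 2. Place at column 1.
Row 3: attacked by (1,1)→{1,3}; (2,4)→{3,4,5}. Safe: 2. Place at column 2.
Row 4: attacked by (1,1)→{1,4}; (2,4)→{2,4}; (3,2)→{1,2,3}. Safe: 5. Place at column 5.
Row 5: attacked by (1,1)→{1,5}; (2,4)→{1,4}; (3,2)→{2,4}; (4,5)→{4,5}. Safe: 3. Place at column 3.
Columns [1, 4, 2, 5, 3], r−c [0, -2, 1, -1, 2], r+c [2, 6, 5, 9, 8] are all distinct, so no two queens attack.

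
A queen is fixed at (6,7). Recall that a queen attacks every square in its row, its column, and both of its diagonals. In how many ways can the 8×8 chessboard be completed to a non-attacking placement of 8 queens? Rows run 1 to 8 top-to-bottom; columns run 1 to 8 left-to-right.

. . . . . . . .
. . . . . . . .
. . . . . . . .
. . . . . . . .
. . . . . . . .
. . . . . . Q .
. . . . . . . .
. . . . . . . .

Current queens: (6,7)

Branch on row 1: col 1 → 1; col 3 → 4; col 4 → 3; col 5 → 3; col 6 → 2; col 8 → 1.
Sum: 1 + 4 + 3 + 3 + 2 + 1 = 14.

14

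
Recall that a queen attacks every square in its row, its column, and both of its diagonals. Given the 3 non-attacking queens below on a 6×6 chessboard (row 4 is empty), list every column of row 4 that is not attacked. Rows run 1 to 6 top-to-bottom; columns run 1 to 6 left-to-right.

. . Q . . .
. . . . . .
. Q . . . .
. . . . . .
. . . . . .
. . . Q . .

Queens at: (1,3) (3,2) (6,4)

(1,3) attacks row 4 at column 3 and diagonals 6.
(3,2) attacks row 4 at column 2 and diagonals 1, 3.
(6,4) attacks row 4 at column 4 and diagonals 2, 6.
Attacked columns: {1, 2, 3, 4, 6}. Safe: {5}.

columns 5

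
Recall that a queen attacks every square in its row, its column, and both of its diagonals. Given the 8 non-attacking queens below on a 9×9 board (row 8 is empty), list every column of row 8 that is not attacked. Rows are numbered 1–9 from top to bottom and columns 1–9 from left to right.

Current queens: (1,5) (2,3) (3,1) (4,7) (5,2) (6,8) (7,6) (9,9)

(1,5) attacks row 8 at column 5.
(2,3) attacks row 8 at column 3 and diagonals 9.
(3,1) attacks row 8 at column 1 and diagonals 6.
(4,7) attacks row 8 at column 7 and diagonals 3.
(5,2) attacks row 8 at column 2 and diagonals 5.
(6,8) attacks row 8 at column 8 and diagonals 6.
(7,6) attacks row 8 at column 6 and diagonals 5, 7.
(9,9) attacks row 8 at column 9 and diagonals 8.
Attacked columns: {1, 2, 3, 5, 6, 7, 8, 9}. Safe: {4}.

columns 4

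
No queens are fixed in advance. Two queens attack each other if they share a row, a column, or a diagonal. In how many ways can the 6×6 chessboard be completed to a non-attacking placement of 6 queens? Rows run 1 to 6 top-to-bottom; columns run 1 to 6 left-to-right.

Branch on row 1: col 1 → 0; col 2 → 1; col 3 → 1; col 4 → 1; col 5 → 1; col 6 → 0.
Sum: 0 + 1 + 1 + 1 + 1 + 0 = 4.
(This is the classic 6-queens count.)

4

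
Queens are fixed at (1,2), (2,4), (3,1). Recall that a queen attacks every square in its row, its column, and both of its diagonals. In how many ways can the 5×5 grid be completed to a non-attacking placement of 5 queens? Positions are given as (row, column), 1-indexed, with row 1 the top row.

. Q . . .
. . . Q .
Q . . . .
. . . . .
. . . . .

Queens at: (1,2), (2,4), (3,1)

1

Branch on row 4: col 3 → 1.
Sum: 1 = 1.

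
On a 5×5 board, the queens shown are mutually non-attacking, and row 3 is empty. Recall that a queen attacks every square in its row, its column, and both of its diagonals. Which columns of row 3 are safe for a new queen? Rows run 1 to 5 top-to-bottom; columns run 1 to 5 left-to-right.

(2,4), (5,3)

columns 2

(2,4) attacks row 3 at column 4 and diagonals 3, 5.
(5,3) attacks row 3 at column 3 and diagonals 1, 5.
Attacked columns: {1, 3, 4, 5}. Safe: {2}.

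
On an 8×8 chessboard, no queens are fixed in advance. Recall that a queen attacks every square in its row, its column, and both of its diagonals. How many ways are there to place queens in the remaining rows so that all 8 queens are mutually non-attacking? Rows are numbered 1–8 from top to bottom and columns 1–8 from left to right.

92

Branch on row 1: col 1 → 4; col 2 → 8; col 3 → 16; col 4 → 18; col 5 → 18; col 6 → 16; col 7 → 8; col 8 → 4.
Sum: 4 + 8 + 16 + 18 + 18 + 16 + 8 + 4 = 92.
(This is the classic 8-queens count.)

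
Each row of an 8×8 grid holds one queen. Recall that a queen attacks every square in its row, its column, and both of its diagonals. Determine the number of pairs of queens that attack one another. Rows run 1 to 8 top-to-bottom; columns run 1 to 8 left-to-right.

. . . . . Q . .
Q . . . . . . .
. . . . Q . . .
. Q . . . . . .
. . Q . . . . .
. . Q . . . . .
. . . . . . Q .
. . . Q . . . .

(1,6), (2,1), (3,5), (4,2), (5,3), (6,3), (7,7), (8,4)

Same column: (5,3)–(6,3) (column 3).
Same diagonal: (3,5)–(5,3) (|3−5| = |5−3| = 2); (4,2)–(5,3) (|4−5| = |2−3| = 1).
Total attacking pairs: 3.

3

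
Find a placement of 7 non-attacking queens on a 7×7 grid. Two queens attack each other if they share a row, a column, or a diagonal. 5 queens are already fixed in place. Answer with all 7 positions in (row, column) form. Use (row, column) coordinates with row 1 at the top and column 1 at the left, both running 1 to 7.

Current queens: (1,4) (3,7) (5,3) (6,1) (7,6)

Row 2: attacked by (1,4)→{3,4,5}; (3,7)→{6,7}; (5,3)→{3,6}; (6,1)→{1,5}; (7,6)→{1,6}. Safe: 2. Place at column 2.
Row 4: attacked by (1,4)→{1,4,7}; (2,2)→{2,4}; (3,7)→{6,7}; (5,3)→{2,3,4}; (6,1)→{1,3}; (7,6)→{3,6}. Safe: 5. Place at column 5.
Columns [4, 2, 7, 5, 3, 1, 6], r−c [-3, 0, -4, -1, 2, 5, 1], r+c [5, 4, 10, 9, 8, 7, 13] are all distinct, so no two queens attack.

(1,4) (2,2) (3,7) (4,5) (5,3) (6,1) (7,6)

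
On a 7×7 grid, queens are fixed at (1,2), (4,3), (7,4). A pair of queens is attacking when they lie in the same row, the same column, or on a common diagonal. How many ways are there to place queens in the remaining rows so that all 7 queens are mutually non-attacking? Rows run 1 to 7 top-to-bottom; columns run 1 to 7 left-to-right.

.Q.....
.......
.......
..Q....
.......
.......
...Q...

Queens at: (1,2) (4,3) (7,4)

1

Branch on row 2: col 6 → 0; col 7 → 1.
Sum: 0 + 1 = 1.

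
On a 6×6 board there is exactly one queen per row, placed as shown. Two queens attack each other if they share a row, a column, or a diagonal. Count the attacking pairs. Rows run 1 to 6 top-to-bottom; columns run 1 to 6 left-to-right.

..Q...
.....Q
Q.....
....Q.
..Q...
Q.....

Same column: (1,3)–(5,3) (column 3); (3,1)–(6,1) (column 1).
Same diagonal: (1,3)–(3,1) (|1−3| = |3−1| = 2); (2,6)–(5,3) (|2−5| = |6−3| = 3); (3,1)–(5,3) (|3−5| = |1−3| = 2).
Total attacking pairs: 5.

5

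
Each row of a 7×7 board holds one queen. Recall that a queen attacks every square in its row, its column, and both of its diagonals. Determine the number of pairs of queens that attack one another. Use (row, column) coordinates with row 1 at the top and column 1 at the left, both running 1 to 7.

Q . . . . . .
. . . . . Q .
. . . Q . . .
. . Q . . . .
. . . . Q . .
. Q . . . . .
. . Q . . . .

6

Same column: (4,3)–(7,3) (column 3).
Same diagonal: (1,1)–(5,5) (|1−5| = |1−5| = 4); (2,6)–(6,2) (|2−6| = |6−2| = 4); (3,4)–(4,3) (|3−4| = |4−3| = 1); (5,5)–(7,3) (|5−7| = |5−3| = 2); (6,2)–(7,3) (|6−7| = |2−3| = 1).
Total attacking pairs: 6.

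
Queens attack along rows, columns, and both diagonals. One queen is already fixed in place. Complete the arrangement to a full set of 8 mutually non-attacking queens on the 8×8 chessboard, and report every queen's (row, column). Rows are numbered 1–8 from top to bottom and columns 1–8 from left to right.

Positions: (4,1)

(1,3) (2,5) (3,7) (4,1) (5,4) (6,2) (7,8) (8,6)

Row 1: attacked by (4,1)→{1,4}. Safe: 2, 3, 5, 6, 7, 8. Place at column 3.
Row 2: attacked by (1,3)→{2,3,4}; (4,1)→{1,3}. Safe: 5, 6, 7, 8. Place at column 5.
Row 3: attacked by (1,3)→{1,3,5}; (2,5)→{4,5,6}; (4,1)→{1,2}. Safe: 7, 8. Place at column 7.
Row 5: attacked by (1,3)→{3,7}; (2,5)→{2,5,8}; (3,7)→{5,7}; (4,1)→{1,2}. Safe: 4, 6. Place at column 4.
Row 6: attacked by (1,3)→{3,8}; (2,5)→{1,5}; (3,7)→{4,7}; (4,1)→{1,3}; (5,4)→{3,4,5}. Safe: 2, 6. Place at column 2.
Row 7: attacked by (1,3)→{3}; (2,5)→{5}; (3,7)→{3,7}; (4,1)→{1,4}; (5,4)→{2,4,6}; (6,2)→{1,2,3}. Safe: 8. Place at column 8.
Row 8: attacked by (1,3)→{3}; (2,5)→{5}; (3,7)→{2,7}; (4,1)→{1,5}; (5,4)→{1,4,7}; (6,2)→{2,4}; (7,8)→{7,8}. Safe: 6. Place at column 6.
Columns [3, 5, 7, 1, 4, 2, 8, 6], r−c [-2, -3, -4, 3, 1, 4, -1, 2], r+c [4, 7, 10, 5, 9, 8, 15, 14] are all distinct, so no two queens attack.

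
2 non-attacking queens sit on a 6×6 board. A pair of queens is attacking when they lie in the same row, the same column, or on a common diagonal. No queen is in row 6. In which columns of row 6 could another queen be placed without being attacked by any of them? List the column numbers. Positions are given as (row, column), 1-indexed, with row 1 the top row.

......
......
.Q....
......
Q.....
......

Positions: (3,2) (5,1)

(3,2) attacks row 6 at column 2 and diagonals 5.
(5,1) attacks row 6 at column 1 and diagonals 2.
Attacked columns: {1, 2, 5}. Safe: {3, 4, 6}.

columns 3, 4, 6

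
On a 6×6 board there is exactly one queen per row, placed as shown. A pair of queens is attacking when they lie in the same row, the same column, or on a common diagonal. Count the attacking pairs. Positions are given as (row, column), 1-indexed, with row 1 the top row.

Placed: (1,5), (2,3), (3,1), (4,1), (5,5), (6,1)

5

Same column: (1,5)–(5,5) (column 5); (3,1)–(4,1) (column 1); (3,1)–(6,1) (column 1); (4,1)–(6,1) (column 1).
Same diagonal: (2,3)–(4,1) (|2−4| = |3−1| = 2).
Total attacking pairs: 5.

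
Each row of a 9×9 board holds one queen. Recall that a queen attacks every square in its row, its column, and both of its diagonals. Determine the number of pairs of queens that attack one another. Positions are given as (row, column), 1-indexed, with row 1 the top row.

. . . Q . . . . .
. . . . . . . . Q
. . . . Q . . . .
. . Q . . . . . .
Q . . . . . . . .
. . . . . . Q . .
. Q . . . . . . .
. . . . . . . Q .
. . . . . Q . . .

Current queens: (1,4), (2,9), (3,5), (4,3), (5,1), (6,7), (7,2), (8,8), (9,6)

All columns are distinct and no two queens satisfy |Δrow| = |Δcol|, so no pair attacks.

0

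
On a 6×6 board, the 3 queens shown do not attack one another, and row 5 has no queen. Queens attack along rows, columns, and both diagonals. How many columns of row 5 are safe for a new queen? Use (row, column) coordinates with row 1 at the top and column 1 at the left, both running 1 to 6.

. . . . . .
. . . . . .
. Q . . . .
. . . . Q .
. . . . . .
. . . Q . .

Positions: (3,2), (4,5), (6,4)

1

(3,2) attacks row 5 at column 2 and diagonals 4.
(4,5) attacks row 5 at column 5 and diagonals 4, 6.
(6,4) attacks row 5 at column 4 and diagonals 3, 5.
Attacked columns: {2, 3, 4, 5, 6}. Safe: {1}.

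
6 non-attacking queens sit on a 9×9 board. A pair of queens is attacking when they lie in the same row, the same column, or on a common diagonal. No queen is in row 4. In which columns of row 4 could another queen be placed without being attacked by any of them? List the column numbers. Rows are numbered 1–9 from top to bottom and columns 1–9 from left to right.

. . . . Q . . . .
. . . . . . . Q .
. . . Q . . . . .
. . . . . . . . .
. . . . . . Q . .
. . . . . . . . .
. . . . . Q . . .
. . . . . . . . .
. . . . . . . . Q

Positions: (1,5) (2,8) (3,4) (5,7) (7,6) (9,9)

(1,5) attacks row 4 at column 5 and diagonals 2, 8.
(2,8) attacks row 4 at column 8 and diagonals 6.
(3,4) attacks row 4 at column 4 and diagonals 3, 5.
(5,7) attacks row 4 at column 7 and diagonals 6, 8.
(7,6) attacks row 4 at column 6 and diagonals 3, 9.
(9,9) attacks row 4 at column 9 and diagonals 4.
Attacked columns: {2, 3, 4, 5, 6, 7, 8, 9}. Safe: {1}.

columns 1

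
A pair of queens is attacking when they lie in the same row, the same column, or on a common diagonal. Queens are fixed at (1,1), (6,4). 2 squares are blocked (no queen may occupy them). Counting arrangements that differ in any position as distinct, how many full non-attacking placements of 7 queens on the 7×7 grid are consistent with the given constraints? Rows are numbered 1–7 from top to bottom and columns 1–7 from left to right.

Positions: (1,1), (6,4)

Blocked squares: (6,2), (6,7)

1

Branch on row 2: col 3 → 1; col 5 → 0; col 6 → 0; col 7 → 0.
Sum: 1 + 0 + 0 + 0 = 1.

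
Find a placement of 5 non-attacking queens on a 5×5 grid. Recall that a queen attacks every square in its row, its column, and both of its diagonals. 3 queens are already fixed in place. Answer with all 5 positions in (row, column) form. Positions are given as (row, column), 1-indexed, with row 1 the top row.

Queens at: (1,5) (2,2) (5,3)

Row 3: attacked by (1,5)→{3,5}; (2,2)→{1,2,3}; (5,3)→{1,3,5}. Safe: 4. Place at column 4.
Row 4: attacked by (1,5)→{2,5}; (2,2)→{2,4}; (3,4)→{3,4,5}; (5,3)→{2,3,4}. Safe: 1. Place at column 1.
Columns [5, 2, 4, 1, 3], r−c [-4, 0, -1, 3, 2], r+c [6, 4, 7, 5, 8] are all distinct, so no two queens attack.

(1,5) (2,2) (3,4) (4,1) (5,3)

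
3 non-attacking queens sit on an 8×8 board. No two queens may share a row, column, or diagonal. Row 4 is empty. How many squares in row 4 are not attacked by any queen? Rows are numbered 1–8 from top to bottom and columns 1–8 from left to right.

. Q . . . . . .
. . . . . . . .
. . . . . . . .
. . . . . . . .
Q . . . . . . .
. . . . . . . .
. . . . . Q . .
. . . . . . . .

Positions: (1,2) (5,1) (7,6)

(1,2) attacks row 4 at column 2 and diagonals 5.
(5,1) attacks row 4 at column 1 and diagonals 2.
(7,6) attacks row 4 at column 6 and diagonals 3.
Attacked columns: {1, 2, 3, 5, 6}. Safe: {4, 7, 8}.

3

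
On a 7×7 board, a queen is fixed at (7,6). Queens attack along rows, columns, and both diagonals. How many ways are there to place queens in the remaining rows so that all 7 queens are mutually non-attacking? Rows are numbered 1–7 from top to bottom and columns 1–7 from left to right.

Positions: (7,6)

Branch on row 1: col 1 → 1; col 2 → 4; col 3 → 1; col 4 → 1; col 5 → 0; col 7 → 0.
Sum: 1 + 4 + 1 + 1 + 0 + 0 = 7.

7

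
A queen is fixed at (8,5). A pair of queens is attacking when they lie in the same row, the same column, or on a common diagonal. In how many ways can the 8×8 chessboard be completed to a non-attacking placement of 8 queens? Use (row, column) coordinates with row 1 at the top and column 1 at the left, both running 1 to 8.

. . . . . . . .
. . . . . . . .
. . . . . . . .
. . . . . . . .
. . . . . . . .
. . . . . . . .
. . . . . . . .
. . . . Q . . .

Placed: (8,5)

Branch on row 1: col 1 → 1; col 2 → 3; col 3 → 4; col 4 → 3; col 6 → 3; col 7 → 3; col 8 → 1.
Sum: 1 + 3 + 4 + 3 + 3 + 3 + 1 = 18.

18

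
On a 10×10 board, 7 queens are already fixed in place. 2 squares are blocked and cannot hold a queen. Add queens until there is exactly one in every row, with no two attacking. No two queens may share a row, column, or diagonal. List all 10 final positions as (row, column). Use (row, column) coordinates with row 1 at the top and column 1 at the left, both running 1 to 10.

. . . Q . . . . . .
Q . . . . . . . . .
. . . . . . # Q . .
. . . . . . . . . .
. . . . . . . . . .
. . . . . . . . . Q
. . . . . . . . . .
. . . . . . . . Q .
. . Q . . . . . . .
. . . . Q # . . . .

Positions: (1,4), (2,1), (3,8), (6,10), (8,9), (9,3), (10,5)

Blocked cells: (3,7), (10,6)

(1,4) (2,1) (3,8) (4,6) (5,2) (6,10) (7,7) (8,9) (9,3) (10,5)

Row 4: attacked by (1,4)→{1,4,7}; (2,1)→{1,3}; (3,8)→{7,8,9}; (6,10)→{8,10}; (8,9)→{5,9}; (9,3)→{3,8}; (10,5)→{5}. Safe: 2, 6. Place at column 6.
Row 5: attacked by (1,4)→{4,8}; (2,1)→{1,4}; (3,8)→{6,8,10}; (4,6)→{5,6,7}; (6,10)→{9,10}; (8,9)→{6,9}; (9,3)→{3,7}; (10,5)→{5,10}. Safe: 2. Place at column 2.
Row 7: attacked by (1,4)→{4,10}; (2,1)→{1,6}; (3,8)→{4,8}; (4,6)→{3,6,9}; (5,2)→{2,4}; (6,10)→{9,10}; (8,9)→{8,9,10}; (9,3)→{1,3,5}; (10,5)→{2,5,8}. Safe: 7. Place at column 7.
Columns [4, 1, 8, 6, 2, 10, 7, 9, 3, 5], r−c [-3, 1, -5, -2, 3, -4, 0, -1, 6, 5], r+c [5, 3, 11, 10, 7, 16, 14, 17, 12, 15] are all distinct, so no two queens attack.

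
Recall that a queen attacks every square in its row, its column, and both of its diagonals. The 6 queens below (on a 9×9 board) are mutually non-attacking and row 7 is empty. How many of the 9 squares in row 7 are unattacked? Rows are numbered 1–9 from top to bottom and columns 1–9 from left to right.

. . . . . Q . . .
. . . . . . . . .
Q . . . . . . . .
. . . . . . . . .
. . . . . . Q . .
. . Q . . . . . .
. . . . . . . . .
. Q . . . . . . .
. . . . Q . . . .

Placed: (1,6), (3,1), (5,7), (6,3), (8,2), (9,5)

(1,6) attacks row 7 at column 6.
(3,1) attacks row 7 at column 1 and diagonals 5.
(5,7) attacks row 7 at column 7 and diagonals 5, 9.
(6,3) attacks row 7 at column 3 and diagonals 2, 4.
(8,2) attacks row 7 at column 2 and diagonals 1, 3.
(9,5) attacks row 7 at column 5 and diagonals 3, 7.
Attacked columns: {1, 2, 3, 4, 5, 6, 7, 9}. Safe: {8}.

1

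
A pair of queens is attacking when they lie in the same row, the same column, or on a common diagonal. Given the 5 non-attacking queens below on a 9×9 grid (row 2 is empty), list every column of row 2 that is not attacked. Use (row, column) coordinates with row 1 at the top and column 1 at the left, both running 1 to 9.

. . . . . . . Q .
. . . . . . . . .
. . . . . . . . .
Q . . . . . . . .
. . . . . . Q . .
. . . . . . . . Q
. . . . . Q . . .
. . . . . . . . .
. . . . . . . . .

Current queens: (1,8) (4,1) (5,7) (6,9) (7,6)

(1,8) attacks row 2 at column 8 and diagonals 7, 9.
(4,1) attacks row 2 at column 1 and diagonals 3.
(5,7) attacks row 2 at column 7 and diagonals 4.
(6,9) attacks row 2 at column 9 and diagonals 5.
(7,6) attacks row 2 at column 6 and diagonals 1.
Attacked columns: {1, 3, 4, 5, 6, 7, 8, 9}. Safe: {2}.

columns 2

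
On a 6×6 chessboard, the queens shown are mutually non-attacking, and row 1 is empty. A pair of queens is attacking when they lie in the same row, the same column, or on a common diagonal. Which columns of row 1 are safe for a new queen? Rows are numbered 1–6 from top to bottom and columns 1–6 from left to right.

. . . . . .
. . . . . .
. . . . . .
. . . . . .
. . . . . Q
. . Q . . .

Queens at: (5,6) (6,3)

columns 1, 4, 5

(5,6) attacks row 1 at column 6 and diagonals 2.
(6,3) attacks row 1 at column 3.
Attacked columns: {2, 3, 6}. Safe: {1, 4, 5}.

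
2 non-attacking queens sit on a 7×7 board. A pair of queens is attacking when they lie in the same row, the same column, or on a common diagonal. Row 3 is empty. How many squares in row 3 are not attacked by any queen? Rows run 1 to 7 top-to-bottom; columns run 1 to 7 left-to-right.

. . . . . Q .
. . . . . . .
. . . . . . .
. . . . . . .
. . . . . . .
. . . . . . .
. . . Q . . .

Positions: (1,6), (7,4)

5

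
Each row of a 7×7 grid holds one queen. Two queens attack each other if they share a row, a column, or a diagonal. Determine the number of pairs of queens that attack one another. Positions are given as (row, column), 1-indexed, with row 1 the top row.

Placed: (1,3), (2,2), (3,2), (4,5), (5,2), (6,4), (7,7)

5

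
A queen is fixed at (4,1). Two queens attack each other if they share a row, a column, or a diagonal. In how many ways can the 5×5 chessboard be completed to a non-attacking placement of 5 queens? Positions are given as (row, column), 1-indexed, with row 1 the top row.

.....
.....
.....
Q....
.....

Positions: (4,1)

2

Branch on row 1: col 2 → 1; col 3 → 0; col 5 → 1.
Sum: 1 + 0 + 1 = 2.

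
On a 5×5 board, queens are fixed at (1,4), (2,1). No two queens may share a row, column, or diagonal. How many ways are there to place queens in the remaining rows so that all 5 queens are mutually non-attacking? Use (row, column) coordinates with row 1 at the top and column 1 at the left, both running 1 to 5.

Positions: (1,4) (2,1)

1

Branch on row 3: col 3 → 1; col 5 → 0.
Sum: 1 + 0 = 1.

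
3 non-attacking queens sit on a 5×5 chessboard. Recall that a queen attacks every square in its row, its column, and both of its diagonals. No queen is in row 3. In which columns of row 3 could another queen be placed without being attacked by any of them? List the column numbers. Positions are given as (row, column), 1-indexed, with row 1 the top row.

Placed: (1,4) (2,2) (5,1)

columns 5

(1,4) attacks row 3 at column 4 and diagonals 2.
(2,2) attacks row 3 at column 2 and diagonals 1, 3.
(5,1) attacks row 3 at column 1 and diagonals 3.
Attacked columns: {1, 2, 3, 4}. Safe: {5}.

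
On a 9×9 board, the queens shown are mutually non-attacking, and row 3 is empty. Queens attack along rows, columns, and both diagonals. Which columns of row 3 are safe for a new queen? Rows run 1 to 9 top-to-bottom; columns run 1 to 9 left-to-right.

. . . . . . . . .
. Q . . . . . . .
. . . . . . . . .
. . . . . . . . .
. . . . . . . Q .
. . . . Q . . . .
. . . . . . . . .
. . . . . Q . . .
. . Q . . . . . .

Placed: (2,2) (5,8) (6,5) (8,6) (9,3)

columns 4, 7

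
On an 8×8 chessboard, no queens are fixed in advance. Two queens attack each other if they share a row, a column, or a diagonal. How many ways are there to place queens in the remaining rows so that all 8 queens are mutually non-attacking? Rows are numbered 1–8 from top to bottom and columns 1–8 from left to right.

Branch on row 1: col 1 → 4; col 2 → 8; col 3 → 16; col 4 → 18; col 5 → 18; col 6 → 16; col 7 → 8; col 8 → 4.
Sum: 4 + 8 + 16 + 18 + 18 + 16 + 8 + 4 = 92.
(This is the classic 8-queens count.)

92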